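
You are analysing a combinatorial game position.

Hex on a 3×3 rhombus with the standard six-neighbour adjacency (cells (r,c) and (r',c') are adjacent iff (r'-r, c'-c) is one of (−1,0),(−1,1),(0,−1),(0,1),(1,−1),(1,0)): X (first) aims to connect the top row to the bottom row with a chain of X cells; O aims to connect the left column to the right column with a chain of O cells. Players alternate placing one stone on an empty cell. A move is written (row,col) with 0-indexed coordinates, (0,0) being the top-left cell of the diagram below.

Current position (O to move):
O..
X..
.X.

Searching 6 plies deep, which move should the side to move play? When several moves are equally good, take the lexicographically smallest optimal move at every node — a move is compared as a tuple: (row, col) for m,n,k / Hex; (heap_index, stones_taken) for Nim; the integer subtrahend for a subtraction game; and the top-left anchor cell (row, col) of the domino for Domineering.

ply 1, O at O../X../.X. | (0,1)=-1→OO./X../.X.; (0,2)=-1→O.O/X../.X.; (1,1)=+1→O../XO./.X.*; (1,2)=-1→O../X.O/.X.; (2,0)=-1→O../X../OX.; (2,2)=-1→O../X../.XO
ply 2, X at O../XO./.X. | (0,1)=-1→OX./XO./.X.*; (0,2)=-1→O.X/XO./.X.; (1,2)=-1→O../XOX/.X.; (2,0)=-1→O../XO./XX.; (2,2)=-1→O../XO./.XX
ply 3, O at OX./XO./.X. | (0,2)=-1→OXO/XO./.X.; (1,2)=-1→OX./XOO/.X.; (2,0)=+1→OX./XO./OX.*; (2,2)=-1→OX./XO./.XO
ply 4, X at OX./XO./OX. | (0,2)=-1→OXX/XO./OX.*; (1,2)=-1→OX./XOX/OX.; (2,2)=-1→OX./XO./OXX
ply 5, O at OXX/XO./OX. | (1,2)=+1→OXX/XOO/OX.*; (2,2)=-1→OXX/XO./OXO
ply 6: OXX/XOO/OX. is terminal -1 (X); from O../X../.X. depth 6

O's best at [O../X../.X.]: (1,1)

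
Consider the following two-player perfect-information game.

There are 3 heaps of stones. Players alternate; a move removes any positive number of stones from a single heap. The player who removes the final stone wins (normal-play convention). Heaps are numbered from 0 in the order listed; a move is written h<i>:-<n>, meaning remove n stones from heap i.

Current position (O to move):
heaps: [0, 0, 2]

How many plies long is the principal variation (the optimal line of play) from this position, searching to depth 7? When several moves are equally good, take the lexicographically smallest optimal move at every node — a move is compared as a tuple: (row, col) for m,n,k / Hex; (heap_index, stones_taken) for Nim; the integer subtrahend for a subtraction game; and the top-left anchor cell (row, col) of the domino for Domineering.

[(0,0,2)] O move#1: h2:-1:-1/(0,0,1), h2:-2:+1/(0,0,0)*
[(0,0,0)] end (terminal -1, X#2); searched (0,0,2) to 7

PV length from [(0,0,2)]: 1 ply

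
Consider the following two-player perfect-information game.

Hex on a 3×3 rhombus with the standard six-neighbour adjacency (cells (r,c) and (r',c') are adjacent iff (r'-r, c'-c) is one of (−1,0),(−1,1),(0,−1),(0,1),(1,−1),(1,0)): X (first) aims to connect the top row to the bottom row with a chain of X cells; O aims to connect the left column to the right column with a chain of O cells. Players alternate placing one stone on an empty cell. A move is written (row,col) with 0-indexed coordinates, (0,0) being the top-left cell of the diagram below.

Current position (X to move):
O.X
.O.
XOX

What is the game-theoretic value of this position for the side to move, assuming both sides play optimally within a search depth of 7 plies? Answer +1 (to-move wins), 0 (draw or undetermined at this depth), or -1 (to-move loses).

value(O.X/.O./XOX, X) = +1

[O.X/.O./XOX] X move#1: (0,1):+1/OXX/.O./XOX*, (1,0):+1/O.X/XO./XOX, (1,2):+1/O.X/.OX/XOX
[OXX/.O./XOX] O move#2: (1,0):-1/OXX/OO./XOX*, (1,2):-1/OXX/.OO/XOX
[OXX/OO./XOX] X move#3: (1,2):+1/OXX/OOX/XOX*
[OXX/OOX/XOX] end (terminal -1, O#4); searched O.X/.O./XOX to 7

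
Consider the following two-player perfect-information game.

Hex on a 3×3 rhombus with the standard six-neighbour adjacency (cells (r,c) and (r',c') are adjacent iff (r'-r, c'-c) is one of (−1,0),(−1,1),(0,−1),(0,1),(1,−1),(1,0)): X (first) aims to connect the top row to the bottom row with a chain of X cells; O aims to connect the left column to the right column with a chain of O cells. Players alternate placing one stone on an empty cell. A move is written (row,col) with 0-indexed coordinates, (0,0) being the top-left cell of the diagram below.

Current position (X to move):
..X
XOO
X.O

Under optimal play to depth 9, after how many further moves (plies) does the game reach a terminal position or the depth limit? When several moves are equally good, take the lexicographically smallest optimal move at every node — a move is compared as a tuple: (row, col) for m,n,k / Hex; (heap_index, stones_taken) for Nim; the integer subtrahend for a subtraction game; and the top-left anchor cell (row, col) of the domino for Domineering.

PV length from [..X/XOO/X.O]: 1 ply

p1 X@[..X/XOO/X.O]: (0,0)[X.X/XOO/X.O]+1* (0,1)[.XX/XOO/X.O]+1 (2,1)[..X/XOO/XXO]+1
p2 O@[X.X/XOO/X.O] terminal -1; root [..X/XOO/X.O] d9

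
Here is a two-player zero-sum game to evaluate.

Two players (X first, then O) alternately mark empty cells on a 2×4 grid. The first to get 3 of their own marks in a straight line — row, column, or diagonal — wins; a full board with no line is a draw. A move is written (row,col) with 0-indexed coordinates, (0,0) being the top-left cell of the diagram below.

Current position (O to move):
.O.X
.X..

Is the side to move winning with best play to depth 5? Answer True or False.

p1 O@[.O.X/.X..]: (0,0)[OO.X/.X..]+0* (0,2)[.OOX/.X..]+0 (1,0)[.O.X/OX..]+0 (1,2)[.O.X/.XO.]+0 (1,3)[.O.X/.X.O]+0
p2 X@[OO.X/.X..]: (0,2)[OOXX/.X..]+0* (1,0)[OO.X/XX..]-1 (1,2)[OO.X/.XX.]-1 (1,3)[OO.X/.X.X]-1
p3 O@[OOXX/.X..]: (1,0)[OOXX/OX..]+0* (1,2)[OOXX/.XO.]+0 (1,3)[OOXX/.X.O]+0
p4 X@[OOXX/OX..]: (1,2)[OOXX/OXX.]+0* (1,3)[OOXX/OX.X]+0
p5 O@[OOXX/OXX.]: (1,3)[OOXX/OXXO]+0*
p6 X@[OOXX/OXXO] terminal +0; root [.O.X/.X..] d5

O winning at [.O.X/.X..]: False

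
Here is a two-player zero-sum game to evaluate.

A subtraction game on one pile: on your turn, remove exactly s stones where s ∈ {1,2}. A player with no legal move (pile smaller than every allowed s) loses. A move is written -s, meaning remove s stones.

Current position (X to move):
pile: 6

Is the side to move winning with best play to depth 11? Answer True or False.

X winning at [6]: False

[6] X move#1: -1:-1/5*, -2:-1/4
[5] O move#2: -1:-1/4, -2:+1/3*
[3] X move#3: -1:-1/2*, -2:-1/1
[2] O move#4: -1:-1/1, -2:+1/0*
[0] end (terminal -1, X#5); searched 6 to 11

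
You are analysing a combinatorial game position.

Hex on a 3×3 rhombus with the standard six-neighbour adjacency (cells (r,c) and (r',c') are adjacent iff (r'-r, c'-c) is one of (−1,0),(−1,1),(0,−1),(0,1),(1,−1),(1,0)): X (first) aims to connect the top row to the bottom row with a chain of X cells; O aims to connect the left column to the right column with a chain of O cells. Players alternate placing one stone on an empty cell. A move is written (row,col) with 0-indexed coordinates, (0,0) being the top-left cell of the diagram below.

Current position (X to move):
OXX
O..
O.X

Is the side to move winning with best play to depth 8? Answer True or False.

X winning at [OXX/O../O.X]: True

[OXX/O../O.X] X move#1: (1,1):+1/OXX/OX./O.X*, (1,2):+1/OXX/O.X/O.X, (2,1):+1/OXX/O../OXX
[OXX/OX./O.X] O move#2: (1,2):-1/OXX/OXO/O.X*, (2,1):-1/OXX/OX./OOX
[OXX/OXO/O.X] X move#3: (2,1):+1/OXX/OXO/OXX*
[OXX/OXO/OXX] end (terminal -1, O#4); searched OXX/O../O.X to 8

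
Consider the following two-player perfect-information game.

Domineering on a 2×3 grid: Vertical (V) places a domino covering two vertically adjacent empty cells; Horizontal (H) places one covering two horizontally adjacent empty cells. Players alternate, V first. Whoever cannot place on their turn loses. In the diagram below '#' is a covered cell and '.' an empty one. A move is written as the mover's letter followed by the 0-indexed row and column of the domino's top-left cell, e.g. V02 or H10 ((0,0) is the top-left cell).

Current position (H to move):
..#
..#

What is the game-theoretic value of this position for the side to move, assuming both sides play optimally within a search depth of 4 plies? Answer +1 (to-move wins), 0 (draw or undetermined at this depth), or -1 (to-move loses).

ply 1, H at ..#/..# | H00=+1→###/..#*; H10=+1→..#/###
ply 2: ###/..# is terminal -1 (V); from ..#/..# depth 4

value(..#/..#, H) = +1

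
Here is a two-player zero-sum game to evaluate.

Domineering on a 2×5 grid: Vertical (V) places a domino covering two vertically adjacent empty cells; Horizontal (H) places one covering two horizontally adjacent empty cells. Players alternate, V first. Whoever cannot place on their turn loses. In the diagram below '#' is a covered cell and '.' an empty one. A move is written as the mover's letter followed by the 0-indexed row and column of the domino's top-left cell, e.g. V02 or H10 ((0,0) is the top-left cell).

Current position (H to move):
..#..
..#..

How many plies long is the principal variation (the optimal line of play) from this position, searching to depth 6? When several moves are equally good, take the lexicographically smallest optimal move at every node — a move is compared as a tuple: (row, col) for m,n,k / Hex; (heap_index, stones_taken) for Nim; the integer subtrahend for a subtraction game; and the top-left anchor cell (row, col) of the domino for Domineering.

PV length from [..#../..#..]: 4 plies

ply 1, H at ..#../..#.. | H00=-1→###../..#..*; H03=-1→..###/..#..; H10=-1→..#../###..; H13=-1→..#../..###
ply 2, V at ###../..#.. | V03=+1→####./..##.*; V04=+1→###.#/..#.#
ply 3, H at ####./..##. | H10=-1→####./####.*
ply 4, V at ####./####. | V04=+1→#####/#####*
ply 5: #####/##### is terminal -1 (H); from ..#../..#.. depth 6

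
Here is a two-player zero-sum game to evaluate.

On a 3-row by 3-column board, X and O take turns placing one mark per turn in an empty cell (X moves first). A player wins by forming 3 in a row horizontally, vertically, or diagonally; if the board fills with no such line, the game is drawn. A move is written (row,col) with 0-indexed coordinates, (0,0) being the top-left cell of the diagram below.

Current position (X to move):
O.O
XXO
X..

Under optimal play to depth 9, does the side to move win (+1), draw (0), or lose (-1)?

value(O.O/XXO/X.., X) = -1

ply 1, X at O.O/XXO/X.. | (0,1)=-1→OXO/XXO/X..*; (2,1)=-1→O.O/XXO/XX.; (2,2)=-1→O.O/XXO/X.X
ply 2, O at OXO/XXO/X.. | (2,1)=+0→OXO/XXO/XO.; (2,2)=+1→OXO/XXO/X.O*
ply 3: OXO/XXO/X.O is terminal -1 (X); from O.O/XXO/X.. depth 9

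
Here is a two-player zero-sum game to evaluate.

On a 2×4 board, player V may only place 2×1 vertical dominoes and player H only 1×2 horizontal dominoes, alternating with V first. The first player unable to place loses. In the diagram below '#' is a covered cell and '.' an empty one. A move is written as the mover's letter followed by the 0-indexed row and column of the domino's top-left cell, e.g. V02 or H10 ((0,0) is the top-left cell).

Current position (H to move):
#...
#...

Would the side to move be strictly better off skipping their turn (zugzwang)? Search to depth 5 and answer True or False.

zugzwang(#.../#..., H) = False

[#.../#...] H move#1: H01:+1/###./#...*, H02:+1/#.##/#..., H11:+1/#.../###., H12:+1/#.../#.##
[###./#...] V move#2: V03:-1/####/#..#*
[####/#..#] H move#3: H11:+1/####/####*
[####/####] end (terminal -1, V#4); searched #.../#... to 5
pass branch (V moves first from the same position):
  | [#.../#...] V move#1: V01:-1/##../##.., V02:+1/#.#./#.#.*, V03:-1/#..#/#..#
  | [#.#./#.#.] end (terminal -1, H#2); searched #.../#... to 5
H moving scores +1; H passing scores -1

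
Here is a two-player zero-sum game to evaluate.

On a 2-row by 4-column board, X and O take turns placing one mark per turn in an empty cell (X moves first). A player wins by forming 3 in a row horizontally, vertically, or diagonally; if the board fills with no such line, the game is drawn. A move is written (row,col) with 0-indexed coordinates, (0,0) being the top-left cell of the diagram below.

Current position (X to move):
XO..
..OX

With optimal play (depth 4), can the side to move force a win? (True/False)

X winning at [XO../..OX]: False

[XO../..OX] X move#1: (0,2):+0/XOX./..OX*, (0,3):+0/XO.X/..OX, (1,0):+0/XO../X.OX, (1,1):+0/XO../.XOX
[XOX./..OX] O move#2: (0,3):+0/XOXO/..OX*, (1,0):+0/XOX./O.OX, (1,1):+0/XOX./.OOX
[XOXO/..OX] X move#3: (1,0):+0/XOXO/X.OX*, (1,1):+0/XOXO/.XOX
[XOXO/X.OX] O move#4: (1,1):+0/XOXO/XOOX*
[XOXO/XOOX] end (terminal +0, X#5); searched XO../..OX to 4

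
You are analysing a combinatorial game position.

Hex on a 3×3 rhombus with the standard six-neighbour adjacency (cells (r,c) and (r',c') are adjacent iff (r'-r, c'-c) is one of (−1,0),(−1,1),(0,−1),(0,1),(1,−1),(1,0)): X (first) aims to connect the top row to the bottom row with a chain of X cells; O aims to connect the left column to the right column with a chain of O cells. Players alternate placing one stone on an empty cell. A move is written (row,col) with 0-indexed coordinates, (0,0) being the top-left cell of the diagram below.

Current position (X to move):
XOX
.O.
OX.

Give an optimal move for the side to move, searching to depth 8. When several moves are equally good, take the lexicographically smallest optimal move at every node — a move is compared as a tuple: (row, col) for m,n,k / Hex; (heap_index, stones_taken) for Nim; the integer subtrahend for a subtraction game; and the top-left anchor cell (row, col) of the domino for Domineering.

[XOX/.O./OX.] X move#1: (1,0):-1/XOX/XO./OX., (1,2):+1/XOX/.OX/OX.*, (2,2):-1/XOX/.O./OXX
[XOX/.OX/OX.] end (terminal -1, O#2); searched XOX/.O./OX. to 8

X's best at [XOX/.O./OX.]: (1,2)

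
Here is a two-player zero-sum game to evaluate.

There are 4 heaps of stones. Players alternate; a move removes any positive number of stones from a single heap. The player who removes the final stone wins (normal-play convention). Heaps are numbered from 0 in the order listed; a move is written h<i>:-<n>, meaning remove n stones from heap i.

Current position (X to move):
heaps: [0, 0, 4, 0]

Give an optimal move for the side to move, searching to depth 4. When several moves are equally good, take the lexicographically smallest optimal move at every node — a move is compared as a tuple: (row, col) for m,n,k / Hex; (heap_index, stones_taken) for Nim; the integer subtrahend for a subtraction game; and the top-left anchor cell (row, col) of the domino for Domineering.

X's best at [(0,0,4,0)]: h2:-4

p1 X@[(0,0,4,0)]: h2:-1[(0,0,3,0)]-1 h2:-2[(0,0,2,0)]-1 h2:-3[(0,0,1,0)]-1 h2:-4[(0,0,0,0)]+1*
p2 O@[(0,0,0,0)] terminal -1; root [(0,0,4,0)] d4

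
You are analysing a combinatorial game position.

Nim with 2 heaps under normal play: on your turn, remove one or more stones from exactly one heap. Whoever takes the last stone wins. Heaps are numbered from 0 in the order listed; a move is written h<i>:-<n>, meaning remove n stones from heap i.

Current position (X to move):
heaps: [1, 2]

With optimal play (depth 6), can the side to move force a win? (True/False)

ply 1, X at (1,2) | h0:-1=-1→(0,2); h1:-1=+1→(1,1)*; h1:-2=-1→(1,0)
ply 2, O at (1,1) | h0:-1=-1→(0,1)*; h1:-1=-1→(1,0)
ply 3, X at (0,1) | h1:-1=+1→(0,0)*
ply 4: (0,0) is terminal -1 (O); from (1,2) depth 6

X winning at [(1,2)]: True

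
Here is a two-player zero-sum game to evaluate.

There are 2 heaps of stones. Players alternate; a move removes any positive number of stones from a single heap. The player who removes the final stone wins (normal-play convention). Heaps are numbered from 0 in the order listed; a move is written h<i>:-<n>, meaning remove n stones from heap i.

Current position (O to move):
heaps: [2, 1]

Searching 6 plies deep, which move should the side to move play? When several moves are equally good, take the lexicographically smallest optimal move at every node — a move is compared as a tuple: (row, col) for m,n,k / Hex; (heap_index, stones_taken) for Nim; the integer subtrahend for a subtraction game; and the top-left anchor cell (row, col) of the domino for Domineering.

O's best at [(2,1)]: h0:-1

[(2,1)] O move#1: h0:-1:+1/(1,1)*, h0:-2:-1/(0,1), h1:-1:-1/(2,0)
[(1,1)] X move#2: h0:-1:-1/(0,1)*, h1:-1:-1/(1,0)
[(0,1)] O move#3: h1:-1:+1/(0,0)*
[(0,0)] end (terminal -1, X#4); searched (2,1) to 6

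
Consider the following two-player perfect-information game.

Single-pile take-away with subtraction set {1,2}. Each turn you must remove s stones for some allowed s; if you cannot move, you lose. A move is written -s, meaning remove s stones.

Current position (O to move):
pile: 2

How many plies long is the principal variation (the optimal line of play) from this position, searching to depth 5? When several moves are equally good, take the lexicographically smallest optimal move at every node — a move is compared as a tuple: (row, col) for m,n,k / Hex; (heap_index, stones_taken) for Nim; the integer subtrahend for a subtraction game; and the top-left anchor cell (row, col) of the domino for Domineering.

p1 O@[2]: -1[1]-1 -2[0]+1*
p2 X@[0] terminal -1; root [2] d5

PV length from [2]: 1 ply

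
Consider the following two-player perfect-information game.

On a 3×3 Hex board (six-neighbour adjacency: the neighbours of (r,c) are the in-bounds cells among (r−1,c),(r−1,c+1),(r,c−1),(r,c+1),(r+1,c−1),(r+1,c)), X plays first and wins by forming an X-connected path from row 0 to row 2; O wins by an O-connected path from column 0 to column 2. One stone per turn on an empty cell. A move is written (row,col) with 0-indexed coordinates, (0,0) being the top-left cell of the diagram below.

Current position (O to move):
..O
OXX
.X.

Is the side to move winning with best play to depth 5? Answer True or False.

[..O/OXX/.X.] O move#1: (0,0):-1/O.O/OXX/.X., (0,1):+1/.OO/OXX/.X.*, (2,0):-1/..O/OXX/OX., (2,2):-1/..O/OXX/.XO
[.OO/OXX/.X.] end (terminal -1, X#2); searched ..O/OXX/.X. to 5

O winning at [..O/OXX/.X.]: True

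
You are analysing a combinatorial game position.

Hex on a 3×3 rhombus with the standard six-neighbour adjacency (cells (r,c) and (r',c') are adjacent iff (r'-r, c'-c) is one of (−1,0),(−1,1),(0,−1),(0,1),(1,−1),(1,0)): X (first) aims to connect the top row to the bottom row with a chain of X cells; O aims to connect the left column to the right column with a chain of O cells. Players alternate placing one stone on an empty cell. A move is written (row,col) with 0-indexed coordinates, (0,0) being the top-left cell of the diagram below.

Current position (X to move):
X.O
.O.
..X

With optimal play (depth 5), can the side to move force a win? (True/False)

X winning at [X.O/.O./..X]: False

[X.O/.O./..X] X move#1: (0,1):-1/XXO/.O./..X*, (1,0):-1/X.O/XO./..X, (1,2):-1/X.O/.OX/..X, (2,0):-1/X.O/.O./X.X, (2,1):-1/X.O/.O./.XX
[XXO/.O./..X] O move#2: (1,0):+1/XXO/OO./..X*, (1,2):+1/XXO/.OO/..X, (2,0):+1/XXO/.O./O.X, (2,1):+1/XXO/.O./.OX
[XXO/OO./..X] end (terminal -1, X#3); searched X.O/.O./..X to 5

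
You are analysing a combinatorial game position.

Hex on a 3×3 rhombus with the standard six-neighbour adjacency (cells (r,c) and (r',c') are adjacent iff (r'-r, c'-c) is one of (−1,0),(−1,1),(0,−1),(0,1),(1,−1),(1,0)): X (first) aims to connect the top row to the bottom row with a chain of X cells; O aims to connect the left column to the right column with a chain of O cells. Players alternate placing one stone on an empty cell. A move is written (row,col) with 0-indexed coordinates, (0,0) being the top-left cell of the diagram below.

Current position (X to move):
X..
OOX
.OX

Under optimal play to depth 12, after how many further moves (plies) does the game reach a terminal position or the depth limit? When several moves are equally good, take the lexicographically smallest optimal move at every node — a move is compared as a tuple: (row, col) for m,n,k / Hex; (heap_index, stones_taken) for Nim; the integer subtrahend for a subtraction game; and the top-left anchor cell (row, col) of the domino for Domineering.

ply 1, X at X../OOX/.OX | (0,1)=-1→XX./OOX/.OX; (0,2)=+1→X.X/OOX/.OX*; (2,0)=-1→X../OOX/XOX
ply 2: X.X/OOX/.OX is terminal -1 (O); from X../OOX/.OX depth 12

PV length from [X../OOX/.OX]: 1 ply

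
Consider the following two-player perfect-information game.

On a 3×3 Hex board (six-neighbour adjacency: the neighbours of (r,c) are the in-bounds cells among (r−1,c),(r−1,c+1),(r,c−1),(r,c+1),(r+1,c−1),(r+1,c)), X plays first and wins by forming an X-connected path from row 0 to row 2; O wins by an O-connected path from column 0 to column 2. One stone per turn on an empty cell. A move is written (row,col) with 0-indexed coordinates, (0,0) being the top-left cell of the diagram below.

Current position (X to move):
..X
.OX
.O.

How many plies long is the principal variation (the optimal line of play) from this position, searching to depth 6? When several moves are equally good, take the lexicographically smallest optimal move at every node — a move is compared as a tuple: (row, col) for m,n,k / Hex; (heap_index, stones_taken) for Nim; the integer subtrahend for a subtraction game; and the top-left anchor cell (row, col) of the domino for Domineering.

p1 X@[..X/.OX/.O.]: (0,0)[X.X/.OX/.O.]-1 (0,1)[.XX/.OX/.O.]-1 (1,0)[..X/XOX/.O.]+1* (2,0)[..X/.OX/XO.]+1 (2,2)[..X/.OX/.OX]+1
p2 O@[..X/XOX/.O.]: (0,0)[O.X/XOX/.O.]-1* (0,1)[.OX/XOX/.O.]-1 (2,0)[..X/XOX/OO.]-1 (2,2)[..X/XOX/.OO]-1
p3 X@[O.X/XOX/.O.]: (0,1)[OXX/XOX/.O.]+1* (2,0)[O.X/XOX/XO.]+1 (2,2)[O.X/XOX/.OX]+1
p4 O@[OXX/XOX/.O.]: (2,0)[OXX/XOX/OO.]-1* (2,2)[OXX/XOX/.OO]-1
p5 X@[OXX/XOX/OO.]: (2,2)[OXX/XOX/OOX]+1*
p6 O@[OXX/XOX/OOX] terminal -1; root [..X/.OX/.O.] d6

PV length from [..X/.OX/.O.]: 5 plies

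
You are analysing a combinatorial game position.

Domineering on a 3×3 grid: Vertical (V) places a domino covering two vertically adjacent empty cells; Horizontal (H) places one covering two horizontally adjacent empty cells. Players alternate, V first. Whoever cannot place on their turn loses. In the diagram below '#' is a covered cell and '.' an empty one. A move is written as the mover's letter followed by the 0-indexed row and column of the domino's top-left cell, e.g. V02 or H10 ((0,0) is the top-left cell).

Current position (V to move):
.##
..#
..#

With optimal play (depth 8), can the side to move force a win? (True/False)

V winning at [.##/..#/..#]: True

ply 1, V at .##/..#/..# | V00=-1→###/#.#/..#; V10=+1→.##/#.#/#.#*; V11=+1→.##/.##/.##
ply 2: .##/#.#/#.# is terminal -1 (H); from .##/..#/..# depth 8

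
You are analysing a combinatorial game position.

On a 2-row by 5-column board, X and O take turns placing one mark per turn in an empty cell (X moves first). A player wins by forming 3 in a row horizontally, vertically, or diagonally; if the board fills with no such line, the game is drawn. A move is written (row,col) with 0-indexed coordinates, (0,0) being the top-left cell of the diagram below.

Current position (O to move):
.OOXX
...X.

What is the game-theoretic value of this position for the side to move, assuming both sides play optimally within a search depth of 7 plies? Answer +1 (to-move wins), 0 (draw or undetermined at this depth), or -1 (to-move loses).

ply 1, O at .OOXX/...X. | (0,0)=+1→OOOXX/...X.*; (1,0)=+0→.OOXX/O..X.; (1,1)=+0→.OOXX/.O.X.; (1,2)=+0→.OOXX/..OX.; (1,4)=+0→.OOXX/...XO
ply 2: OOOXX/...X. is terminal -1 (X); from .OOXX/...X. depth 7

value(.OOXX/...X., O) = +1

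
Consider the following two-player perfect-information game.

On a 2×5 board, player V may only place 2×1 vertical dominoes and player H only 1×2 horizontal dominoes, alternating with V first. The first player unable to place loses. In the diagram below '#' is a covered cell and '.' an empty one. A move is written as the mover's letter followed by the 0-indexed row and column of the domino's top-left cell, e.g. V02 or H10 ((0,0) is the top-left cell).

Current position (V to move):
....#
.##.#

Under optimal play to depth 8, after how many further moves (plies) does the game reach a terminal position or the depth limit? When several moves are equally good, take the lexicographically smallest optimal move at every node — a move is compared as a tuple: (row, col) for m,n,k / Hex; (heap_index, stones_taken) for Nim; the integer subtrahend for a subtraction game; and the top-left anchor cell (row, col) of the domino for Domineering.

[....#/.##.#] V move#1: V00:-1/#...#/###.#*, V03:-1/...##/.####
[#...#/###.#] H move#2: H01:-1/###.#/###.#, H02:+1/#.###/###.#*
[#.###/###.#] end (terminal -1, V#3); searched ....#/.##.# to 8

PV length from [....#/.##.#]: 2 plies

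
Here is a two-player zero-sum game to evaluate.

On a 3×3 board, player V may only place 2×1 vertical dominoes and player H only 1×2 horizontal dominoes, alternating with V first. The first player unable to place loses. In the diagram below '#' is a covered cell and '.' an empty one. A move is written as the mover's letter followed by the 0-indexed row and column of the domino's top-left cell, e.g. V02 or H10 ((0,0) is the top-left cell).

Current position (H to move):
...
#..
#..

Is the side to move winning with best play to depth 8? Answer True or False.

p1 H@[.../#../#..]: H00[##./#../#..]-1 H01[.##/#../#..]-1 H11[.../###/#..]+1* H21[.../#../###]-1
p2 V@[.../###/#..] terminal -1; root [.../#../#..] d8

H winning at [.../#../#..]: True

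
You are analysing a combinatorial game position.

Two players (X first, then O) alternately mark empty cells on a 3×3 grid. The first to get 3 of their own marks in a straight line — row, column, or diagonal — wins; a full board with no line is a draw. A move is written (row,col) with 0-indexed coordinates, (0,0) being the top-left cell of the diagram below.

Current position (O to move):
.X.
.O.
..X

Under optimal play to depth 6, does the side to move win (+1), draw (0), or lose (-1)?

value(.X./.O./..X, O) = 0

p1 O@[.X./.O./..X]: (0,0)[OX./.O./..X]+0* (0,2)[.XO/.O./..X]+0 (1,0)[.X./OO./..X]+0 (1,2)[.X./.OO/..X]+0 (2,0)[.X./.O./O.X]-1 (2,1)[.X./.O./.OX]-1
p2 X@[OX./.O./..X]: (0,2)[OXX/.O./..X]+0* (1,0)[OX./XO./..X]+0 (1,2)[OX./.OX/..X]+0 (2,0)[OX./.O./X.X]+0 (2,1)[OX./.O./.XX]-1
p3 O@[OXX/.O./..X]: (1,0)[OXX/OO./..X]-1 (1,2)[OXX/.OO/..X]+0* (2,0)[OXX/.O./O.X]-1 (2,1)[OXX/.O./.OX]-1
p4 X@[OXX/.OO/..X]: (1,0)[OXX/XOO/..X]+0* (2,0)[OXX/.OO/X.X]-1 (2,1)[OXX/.OO/.XX]-1
p5 O@[OXX/XOO/..X]: (2,0)[OXX/XOO/O.X]+0* (2,1)[OXX/XOO/.OX]+0
p6 X@[OXX/XOO/O.X]: (2,1)[OXX/XOO/OXX]+0*
p7 O@[OXX/XOO/OXX] terminal +0; root [.X./.O./..X] d6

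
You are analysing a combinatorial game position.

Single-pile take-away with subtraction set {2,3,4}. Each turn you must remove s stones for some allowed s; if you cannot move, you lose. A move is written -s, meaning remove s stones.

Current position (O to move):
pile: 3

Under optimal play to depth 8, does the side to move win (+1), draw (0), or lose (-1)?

value(3, O) = +1

ply 1, O at 3 | -2=+1→1*; -3=+1→0
ply 2: 1 is terminal -1 (X); from 3 depth 8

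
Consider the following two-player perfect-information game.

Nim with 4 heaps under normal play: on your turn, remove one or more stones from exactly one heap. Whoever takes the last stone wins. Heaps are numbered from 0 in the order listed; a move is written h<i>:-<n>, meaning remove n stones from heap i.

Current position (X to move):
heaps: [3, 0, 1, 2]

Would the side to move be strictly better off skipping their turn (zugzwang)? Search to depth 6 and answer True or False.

ply 1, X at (3,0,1,2) | h0:-1=-1→(2,0,1,2)*; h0:-2=-1→(1,0,1,2); h0:-3=-1→(0,0,1,2); h2:-1=-1→(3,0,0,2); h3:-1=-1→(3,0,1,1); h3:-2=-1→(3,0,1,0)
ply 2, O at (2,0,1,2) | h0:-1=-1→(1,0,1,2); h0:-2=-1→(0,0,1,2); h2:-1=+1→(2,0,0,2)*; h3:-1=-1→(2,0,1,1); h3:-2=-1→(2,0,1,0)
ply 3, X at (2,0,0,2) | h0:-1=-1→(1,0,0,2)*; h0:-2=-1→(0,0,0,2); h3:-1=-1→(2,0,0,1); h3:-2=-1→(2,0,0,0)
ply 4, O at (1,0,0,2) | h0:-1=-1→(0,0,0,2); h3:-1=+1→(1,0,0,1)*; h3:-2=-1→(1,0,0,0)
ply 5, X at (1,0,0,1) | h0:-1=-1→(0,0,0,1)*; h3:-1=-1→(1,0,0,0)
ply 6, O at (0,0,0,1) | h3:-1=+1→(0,0,0,0)*
ply 7: (0,0,0,0) is terminal -1 (X); from (3,0,1,2) depth 6
pass branch (O moves first from the same position):
  | ply 1, O at (3,0,1,2) | h0:-1=-1→(2,0,1,2)*; h0:-2=-1→(1,0,1,2); h0:-3=-1→(0,0,1,2); h2:-1=-1→(3,0,0,2); h3:-1=-1→(3,0,1,1); h3:-2=-1→(3,0,1,0)
  | ply 2, X at (2,0,1,2) | h0:-1=-1→(1,0,1,2); h0:-2=-1→(0,0,1,2); h2:-1=+1→(2,0,0,2)*; h3:-1=-1→(2,0,1,1); h3:-2=-1→(2,0,1,0)
  | ply 3, O at (2,0,0,2) | h0:-1=-1→(1,0,0,2)*; h0:-2=-1→(0,0,0,2); h3:-1=-1→(2,0,0,1); h3:-2=-1→(2,0,0,0)
  | ply 4, X at (1,0,0,2) | h0:-1=-1→(0,0,0,2); h3:-1=+1→(1,0,0,1)*; h3:-2=-1→(1,0,0,0)
  | ply 5, O at (1,0,0,1) | h0:-1=-1→(0,0,0,1)*; h3:-1=-1→(1,0,0,0)
  | ply 6, X at (0,0,0,1) | h3:-1=+1→(0,0,0,0)*
  | ply 7: (0,0,0,0) is terminal -1 (O); from (3,0,1,2) depth 6
X moving scores -1; X passing scores +1

zugzwang((3,0,1,2), X) = True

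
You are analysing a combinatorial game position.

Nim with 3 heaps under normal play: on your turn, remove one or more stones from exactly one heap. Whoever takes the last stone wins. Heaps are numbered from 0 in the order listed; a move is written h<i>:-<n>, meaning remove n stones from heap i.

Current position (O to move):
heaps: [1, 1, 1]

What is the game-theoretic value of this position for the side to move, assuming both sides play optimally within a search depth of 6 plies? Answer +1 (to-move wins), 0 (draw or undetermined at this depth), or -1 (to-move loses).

p1 O@[(1,1,1)]: h0:-1[(0,1,1)]+1* h1:-1[(1,0,1)]+1 h2:-1[(1,1,0)]+1
p2 X@[(0,1,1)]: h1:-1[(0,0,1)]-1* h2:-1[(0,1,0)]-1
p3 O@[(0,0,1)]: h2:-1[(0,0,0)]+1*
p4 X@[(0,0,0)] terminal -1; root [(1,1,1)] d6

value((1,1,1), O) = +1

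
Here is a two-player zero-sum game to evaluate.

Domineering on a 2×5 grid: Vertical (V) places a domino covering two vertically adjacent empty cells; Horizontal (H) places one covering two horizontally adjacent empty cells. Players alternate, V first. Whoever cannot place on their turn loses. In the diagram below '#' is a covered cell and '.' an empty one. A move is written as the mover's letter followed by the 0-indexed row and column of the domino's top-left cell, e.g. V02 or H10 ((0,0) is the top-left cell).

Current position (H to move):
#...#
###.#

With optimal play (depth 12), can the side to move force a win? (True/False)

H winning at [#...#/###.#]: True

p1 H@[#...#/###.#]: H01[###.#/###.#]-1 H02[#.###/###.#]+1*
p2 V@[#.###/###.#] terminal -1; root [#...#/###.#] d12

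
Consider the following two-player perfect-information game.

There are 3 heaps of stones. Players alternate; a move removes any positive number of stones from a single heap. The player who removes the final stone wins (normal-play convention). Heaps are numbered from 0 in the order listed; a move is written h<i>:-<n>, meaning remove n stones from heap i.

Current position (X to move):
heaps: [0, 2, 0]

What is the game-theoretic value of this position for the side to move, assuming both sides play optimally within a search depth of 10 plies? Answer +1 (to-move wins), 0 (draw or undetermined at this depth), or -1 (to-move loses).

value((0,2,0), X) = +1

ply 1, X at (0,2,0) | h1:-1=-1→(0,1,0); h1:-2=+1→(0,0,0)*
ply 2: (0,0,0) is terminal -1 (O); from (0,2,0) depth 10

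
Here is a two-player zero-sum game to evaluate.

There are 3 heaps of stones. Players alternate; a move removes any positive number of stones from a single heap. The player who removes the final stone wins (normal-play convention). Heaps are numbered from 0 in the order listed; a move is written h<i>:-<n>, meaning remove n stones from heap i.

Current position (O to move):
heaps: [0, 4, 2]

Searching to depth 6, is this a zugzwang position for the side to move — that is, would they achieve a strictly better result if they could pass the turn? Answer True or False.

[(0,4,2)] O move#1: h1:-1:-1/(0,3,2), h1:-2:+1/(0,2,2)*, h1:-3:-1/(0,1,2), h1:-4:-1/(0,0,2), h2:-1:-1/(0,4,1), h2:-2:-1/(0,4,0)
[(0,2,2)] X move#2: h1:-1:-1/(0,1,2)*, h1:-2:-1/(0,0,2), h2:-1:-1/(0,2,1), h2:-2:-1/(0,2,0)
[(0,1,2)] O move#3: h1:-1:-1/(0,0,2), h2:-1:+1/(0,1,1)*, h2:-2:-1/(0,1,0)
[(0,1,1)] X move#4: h1:-1:-1/(0,0,1)*, h2:-1:-1/(0,1,0)
[(0,0,1)] O move#5: h2:-1:+1/(0,0,0)*
[(0,0,0)] end (terminal -1, X#6); searched (0,4,2) to 6
pass branch (X moves first from the same position):
  | [(0,4,2)] X move#1: h1:-1:-1/(0,3,2), h1:-2:+1/(0,2,2)*, h1:-3:-1/(0,1,2), h1:-4:-1/(0,0,2), h2:-1:-1/(0,4,1), h2:-2:-1/(0,4,0)
  | [(0,2,2)] O move#2: h1:-1:-1/(0,1,2)*, h1:-2:-1/(0,0,2), h2:-1:-1/(0,2,1), h2:-2:-1/(0,2,0)
  | [(0,1,2)] X move#3: h1:-1:-1/(0,0,2), h2:-1:+1/(0,1,1)*, h2:-2:-1/(0,1,0)
  | [(0,1,1)] O move#4: h1:-1:-1/(0,0,1)*, h2:-1:-1/(0,1,0)
  | [(0,0,1)] X move#5: h2:-1:+1/(0,0,0)*
  | [(0,0,0)] end (terminal -1, O#6); searched (0,4,2) to 6
O moving scores +1; O passing scores -1

zugzwang((0,4,2), O) = False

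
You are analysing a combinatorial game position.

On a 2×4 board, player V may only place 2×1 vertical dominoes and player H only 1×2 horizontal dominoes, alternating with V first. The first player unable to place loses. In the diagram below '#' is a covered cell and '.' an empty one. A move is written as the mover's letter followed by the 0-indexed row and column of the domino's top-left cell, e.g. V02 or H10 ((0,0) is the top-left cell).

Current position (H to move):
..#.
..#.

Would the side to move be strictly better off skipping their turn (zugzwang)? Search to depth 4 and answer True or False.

zugzwang(..#./..#., H) = False

ply 1, H at ..#./..#. | H00=+1→###./..#.*; H10=+1→..#./###.
ply 2, V at ###./..#. | V03=-1→####/..##*
ply 3, H at ####/..## | H10=+1→####/####*
ply 4: ####/#### is terminal -1 (V); from ..#./..#. depth 4
suppose H passes — search the same position with V to move:
pass> ply 1, V at ..#./..#. | V00=+1→#.#./#.#.*; V01=+1→.##./.##.; V03=-1→..##/..##
pass> ply 2: #.#./#.#. is terminal -1 (H); from ..#./..#. depth 4
for H: play +1, pass -1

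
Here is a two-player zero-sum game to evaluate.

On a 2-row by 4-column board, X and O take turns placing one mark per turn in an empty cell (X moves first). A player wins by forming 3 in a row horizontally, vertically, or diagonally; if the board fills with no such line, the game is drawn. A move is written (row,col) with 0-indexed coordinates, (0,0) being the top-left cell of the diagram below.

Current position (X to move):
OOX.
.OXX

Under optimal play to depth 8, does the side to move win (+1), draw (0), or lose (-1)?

ply 1, X at OOX./.OXX | (0,3)=+0→OOXX/.OXX*; (1,0)=+0→OOX./XOXX
ply 2, O at OOXX/.OXX | (1,0)=+0→OOXX/OOXX*
ply 3: OOXX/OOXX is terminal +0 (X); from OOX./.OXX depth 8

value(OOX./.OXX, X) = 0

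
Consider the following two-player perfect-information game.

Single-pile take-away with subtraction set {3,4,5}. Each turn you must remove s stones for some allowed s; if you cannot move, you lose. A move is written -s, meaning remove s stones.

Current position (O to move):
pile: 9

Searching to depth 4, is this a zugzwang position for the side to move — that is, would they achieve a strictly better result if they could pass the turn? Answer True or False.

zugzwang(9, O) = True

p1 O@[9]: -3[6]-1* -4[5]-1 -5[4]-1
p2 X@[6]: -3[3]-1 -4[2]+1* -5[1]+1
p3 O@[2] terminal -1; root [9] d4
if O skipped the turn, X would face:
~ p1 X@[9]: -3[6]-1* -4[5]-1 -5[4]-1
~ p2 O@[6]: -3[3]-1 -4[2]+1* -5[1]+1
~ p3 X@[2] terminal -1; root [9] d4
compare (O): move=-1 vs pass=+1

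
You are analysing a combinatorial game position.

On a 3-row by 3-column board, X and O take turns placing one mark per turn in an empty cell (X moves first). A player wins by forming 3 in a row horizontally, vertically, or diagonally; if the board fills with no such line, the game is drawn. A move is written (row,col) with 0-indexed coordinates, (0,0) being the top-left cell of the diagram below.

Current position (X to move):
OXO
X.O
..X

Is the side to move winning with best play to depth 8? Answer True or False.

[OXO/X.O/..X] X move#1: (1,1):+0/OXO/XXO/..X, (2,0):+0/OXO/X.O/X.X, (2,1):+1/OXO/X.O/.XX*
[OXO/X.O/.XX] O move#2: (1,1):-1/OXO/XOO/.XX*, (2,0):-1/OXO/X.O/OXX
[OXO/XOO/.XX] X move#3: (2,0):+1/OXO/XOO/XXX*
[OXO/XOO/XXX] end (terminal -1, O#4); searched OXO/X.O/..X to 8

X winning at [OXO/X.O/..X]: True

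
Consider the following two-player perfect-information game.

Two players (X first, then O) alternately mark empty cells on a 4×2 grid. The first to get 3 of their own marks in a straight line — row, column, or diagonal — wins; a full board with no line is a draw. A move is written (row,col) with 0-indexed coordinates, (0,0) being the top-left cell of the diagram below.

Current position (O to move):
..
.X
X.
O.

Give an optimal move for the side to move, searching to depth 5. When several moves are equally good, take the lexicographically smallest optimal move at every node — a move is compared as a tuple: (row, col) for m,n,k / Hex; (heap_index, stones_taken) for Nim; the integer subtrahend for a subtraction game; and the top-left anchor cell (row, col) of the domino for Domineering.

O's best at [../.X/X./O.]: (0,1)

ply 1, O at ../.X/X./O. | (0,0)=-1→O./.X/X./O.; (0,1)=+0→.O/.X/X./O.*; (1,0)=-1→../OX/X./O.; (2,1)=+0→../.X/XO/O.; (3,1)=+0→../.X/X./OO
ply 2, X at .O/.X/X./O. | (0,0)=+0→XO/.X/X./O.*; (1,0)=+0→.O/XX/X./O.; (2,1)=+0→.O/.X/XX/O.; (3,1)=+0→.O/.X/X./OX
ply 3, O at XO/.X/X./O. | (1,0)=+0→XO/OX/X./O.*; (2,1)=-1→XO/.X/XO/O.; (3,1)=-1→XO/.X/X./OO
ply 4, X at XO/OX/X./O. | (2,1)=+0→XO/OX/XX/O.*; (3,1)=+0→XO/OX/X./OX
ply 5, O at XO/OX/XX/O. | (3,1)=+0→XO/OX/XX/OO*
ply 6: XO/OX/XX/OO is terminal +0 (X); from ../.X/X./O. depth 5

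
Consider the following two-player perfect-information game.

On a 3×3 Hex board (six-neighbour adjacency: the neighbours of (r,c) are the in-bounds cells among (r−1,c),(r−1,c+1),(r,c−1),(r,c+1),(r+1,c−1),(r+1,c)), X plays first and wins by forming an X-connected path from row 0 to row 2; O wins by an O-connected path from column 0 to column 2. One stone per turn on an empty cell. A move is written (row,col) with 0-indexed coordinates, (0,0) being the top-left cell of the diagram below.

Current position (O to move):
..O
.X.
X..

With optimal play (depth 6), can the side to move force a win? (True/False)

O winning at [..O/.X./X..]: True

[..O/.X./X..] O move#1: (0,0):-1/O.O/.X./X.., (0,1):+1/.OO/.X./X..*, (1,0):-1/..O/OX./X.., (1,2):-1/..O/.XO/X.., (2,1):-1/..O/.X./XO., (2,2):-1/..O/.X./X.O
[.OO/.X./X..] X move#2: (0,0):-1/XOO/.X./X..*, (1,0):-1/.OO/XX./X.., (1,2):-1/.OO/.XX/X.., (2,1):-1/.OO/.X./XX., (2,2):-1/.OO/.X./X.X
[XOO/.X./X..] O move#3: (1,0):+1/XOO/OX./X..*, (1,2):-1/XOO/.XO/X.., (2,1):-1/XOO/.X./XO., (2,2):-1/XOO/.X./X.O
[XOO/OX./X..] end (terminal -1, X#4); searched ..O/.X./X.. to 6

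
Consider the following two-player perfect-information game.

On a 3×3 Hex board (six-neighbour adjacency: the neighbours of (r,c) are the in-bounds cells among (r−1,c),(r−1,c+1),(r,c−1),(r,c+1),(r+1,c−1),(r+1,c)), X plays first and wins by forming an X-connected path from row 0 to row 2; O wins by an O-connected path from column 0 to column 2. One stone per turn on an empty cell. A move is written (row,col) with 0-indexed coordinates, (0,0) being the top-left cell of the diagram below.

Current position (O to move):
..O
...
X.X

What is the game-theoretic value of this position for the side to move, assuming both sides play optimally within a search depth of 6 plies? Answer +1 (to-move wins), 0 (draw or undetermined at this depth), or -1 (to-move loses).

ply 1, O at ..O/.../X.X | (0,0)=-1→O.O/.../X.X; (0,1)=+1→.OO/.../X.X*; (1,0)=+1→..O/O../X.X; (1,1)=-1→..O/.O./X.X; (1,2)=-1→..O/..O/X.X; (2,1)=-1→..O/.../XOX
ply 2, X at .OO/.../X.X | (0,0)=-1→XOO/.../X.X*; (1,0)=-1→.OO/X../X.X; (1,1)=-1→.OO/.X./X.X; (1,2)=-1→.OO/..X/X.X; (2,1)=-1→.OO/.../XXX
ply 3, O at XOO/.../X.X | (1,0)=+1→XOO/O../X.X*; (1,1)=-1→XOO/.O./X.X; (1,2)=-1→XOO/..O/X.X; (2,1)=-1→XOO/.../XOX
ply 4: XOO/O../X.X is terminal -1 (X); from ..O/.../X.X depth 6

value(..O/.../X.X, O) = +1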